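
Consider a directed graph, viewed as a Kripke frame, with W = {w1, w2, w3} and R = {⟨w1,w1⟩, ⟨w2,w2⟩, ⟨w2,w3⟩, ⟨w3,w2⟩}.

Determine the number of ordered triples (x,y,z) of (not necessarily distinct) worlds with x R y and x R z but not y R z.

1

Enumerating: (w2,w3,w3).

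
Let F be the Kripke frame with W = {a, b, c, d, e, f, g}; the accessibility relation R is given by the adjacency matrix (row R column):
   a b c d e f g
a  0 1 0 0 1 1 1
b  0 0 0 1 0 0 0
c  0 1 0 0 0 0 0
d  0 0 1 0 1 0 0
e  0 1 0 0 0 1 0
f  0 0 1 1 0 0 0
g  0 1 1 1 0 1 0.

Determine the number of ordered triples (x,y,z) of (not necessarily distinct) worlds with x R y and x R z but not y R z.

36

Enumerating: (a,b,b), (a,b,e), (a,b,f), (a,b,g), (a,e,e), (a,e,g), (a,f,b), (a,f,e), (a,f,f), (a,f,g), (a,g,e), (a,g,g), … and 24 more.
Total: 36.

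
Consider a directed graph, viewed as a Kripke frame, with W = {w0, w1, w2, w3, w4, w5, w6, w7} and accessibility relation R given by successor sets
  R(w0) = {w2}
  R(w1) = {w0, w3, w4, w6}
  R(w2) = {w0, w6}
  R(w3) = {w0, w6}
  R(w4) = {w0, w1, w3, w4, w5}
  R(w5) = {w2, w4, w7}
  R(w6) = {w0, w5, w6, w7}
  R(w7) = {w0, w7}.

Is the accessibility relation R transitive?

No

Transitive: no — w0 R w2 and w2 R w6, but not w0 R w6.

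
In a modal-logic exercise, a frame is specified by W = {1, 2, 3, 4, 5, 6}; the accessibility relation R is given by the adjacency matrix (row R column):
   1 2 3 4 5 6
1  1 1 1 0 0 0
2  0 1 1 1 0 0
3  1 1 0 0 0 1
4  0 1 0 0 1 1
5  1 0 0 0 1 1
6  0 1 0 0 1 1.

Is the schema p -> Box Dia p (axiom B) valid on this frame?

No

By correspondence theory, B is valid on a frame iff R is symmetric.
Symmetric: no — 1 R 2 but not 2 R 1.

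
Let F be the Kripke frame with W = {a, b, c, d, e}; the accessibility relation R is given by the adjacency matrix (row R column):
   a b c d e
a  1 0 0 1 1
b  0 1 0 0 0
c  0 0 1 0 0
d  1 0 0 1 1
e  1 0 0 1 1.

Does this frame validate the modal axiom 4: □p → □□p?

Yes

The schema 4 characterises exactly the transitive frames.
Transitive: yes — every two-step R-path is closed by a direct edge.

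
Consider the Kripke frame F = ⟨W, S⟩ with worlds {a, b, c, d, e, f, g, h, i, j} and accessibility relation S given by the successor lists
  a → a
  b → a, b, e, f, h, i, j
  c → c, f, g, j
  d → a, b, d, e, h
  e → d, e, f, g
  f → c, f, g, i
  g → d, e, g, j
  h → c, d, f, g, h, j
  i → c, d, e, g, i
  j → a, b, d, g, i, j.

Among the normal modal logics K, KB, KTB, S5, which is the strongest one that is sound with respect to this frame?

K

Symmetric (axiom B): no — b S a but not a S b.
Reflexive (axiom T): yes — every world is S-related to itself.
Euclidean (axiom 5): no — b S a and b S e, but not a S e.
So F validates K; KB would additionally require S to be symmetric. The strongest is K.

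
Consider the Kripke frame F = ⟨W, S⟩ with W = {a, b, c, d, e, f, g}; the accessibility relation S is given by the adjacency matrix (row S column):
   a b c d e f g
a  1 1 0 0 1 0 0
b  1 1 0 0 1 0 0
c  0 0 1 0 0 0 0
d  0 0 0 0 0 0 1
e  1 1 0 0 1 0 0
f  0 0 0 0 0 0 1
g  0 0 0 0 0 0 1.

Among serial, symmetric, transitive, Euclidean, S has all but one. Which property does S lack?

symmetric

Serial: yes — every world has a successor (e.g. a S a).
Symmetric: no — d S g but not g S d.
Transitive: yes — every two-step S-path is closed by a direct edge.
Euclidean: yes — any two successors of a common world are S-related.
Only symmetric fails.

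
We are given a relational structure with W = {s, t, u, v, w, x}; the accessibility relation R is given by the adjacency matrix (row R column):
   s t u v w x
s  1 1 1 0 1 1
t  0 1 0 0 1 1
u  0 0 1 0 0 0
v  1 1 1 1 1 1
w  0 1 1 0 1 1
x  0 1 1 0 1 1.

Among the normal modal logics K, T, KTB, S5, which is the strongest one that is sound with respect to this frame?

Reflexive (axiom T): yes — every world is R-related to itself.
Symmetric (axiom B): no — s R t but not t R s.
Euclidean (axiom 5): no — s R t and s R u, but not t R u.
So F validates K, T; KTB would additionally require R to be symmetric. The strongest is T.

T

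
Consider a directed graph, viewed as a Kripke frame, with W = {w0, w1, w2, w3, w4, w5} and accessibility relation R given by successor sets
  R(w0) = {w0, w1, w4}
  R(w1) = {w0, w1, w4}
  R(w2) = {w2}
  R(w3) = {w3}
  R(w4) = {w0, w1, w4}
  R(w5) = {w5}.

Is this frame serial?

Yes

Serial: yes — every world has a successor (e.g. w0 R w0).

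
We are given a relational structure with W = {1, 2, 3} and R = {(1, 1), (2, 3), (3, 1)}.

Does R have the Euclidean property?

Euclidean: no — 2 R 3 and 2 R 3, but not 3 R 3.

No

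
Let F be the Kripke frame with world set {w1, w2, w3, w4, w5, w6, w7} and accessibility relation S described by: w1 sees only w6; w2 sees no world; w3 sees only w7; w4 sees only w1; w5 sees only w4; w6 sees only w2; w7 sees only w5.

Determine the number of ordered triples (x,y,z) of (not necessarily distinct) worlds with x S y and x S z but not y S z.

6

Enumerating: (w1,w6,w6), (w3,w7,w7), (w4,w1,w1), (w5,w4,w4), (w6,w2,w2), (w7,w5,w5).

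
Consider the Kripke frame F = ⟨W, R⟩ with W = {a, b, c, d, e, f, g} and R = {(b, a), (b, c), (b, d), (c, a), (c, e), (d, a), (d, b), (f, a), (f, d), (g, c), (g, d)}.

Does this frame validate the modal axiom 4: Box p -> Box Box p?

By correspondence theory, 4 is valid on a frame iff R is transitive.
Transitive: no — b R c and c R e, but not b R e.

No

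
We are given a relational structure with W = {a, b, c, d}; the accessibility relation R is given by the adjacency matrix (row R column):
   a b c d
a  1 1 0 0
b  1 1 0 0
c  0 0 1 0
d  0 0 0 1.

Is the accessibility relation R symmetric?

Symmetric: yes — every pair in R has its reverse in R.

Yes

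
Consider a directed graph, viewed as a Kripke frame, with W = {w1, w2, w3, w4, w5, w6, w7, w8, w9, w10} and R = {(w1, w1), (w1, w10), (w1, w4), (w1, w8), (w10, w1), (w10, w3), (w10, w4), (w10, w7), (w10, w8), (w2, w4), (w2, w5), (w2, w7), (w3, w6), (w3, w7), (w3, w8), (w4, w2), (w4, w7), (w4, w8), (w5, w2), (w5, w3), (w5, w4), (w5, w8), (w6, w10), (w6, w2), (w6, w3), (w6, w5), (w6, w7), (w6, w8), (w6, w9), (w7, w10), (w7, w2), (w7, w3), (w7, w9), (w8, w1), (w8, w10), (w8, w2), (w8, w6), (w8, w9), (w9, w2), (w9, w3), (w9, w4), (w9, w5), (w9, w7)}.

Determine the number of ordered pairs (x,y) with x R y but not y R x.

20

Enumerating: (w1,w4), (w10,w3), (w10,w4), (w3,w8), (w4,w7), (w4,w8), (w5,w3), (w5,w4), (w5,w8), (w6,w10), (w6,w2), (w6,w5), … and 8 more.
Total: 20.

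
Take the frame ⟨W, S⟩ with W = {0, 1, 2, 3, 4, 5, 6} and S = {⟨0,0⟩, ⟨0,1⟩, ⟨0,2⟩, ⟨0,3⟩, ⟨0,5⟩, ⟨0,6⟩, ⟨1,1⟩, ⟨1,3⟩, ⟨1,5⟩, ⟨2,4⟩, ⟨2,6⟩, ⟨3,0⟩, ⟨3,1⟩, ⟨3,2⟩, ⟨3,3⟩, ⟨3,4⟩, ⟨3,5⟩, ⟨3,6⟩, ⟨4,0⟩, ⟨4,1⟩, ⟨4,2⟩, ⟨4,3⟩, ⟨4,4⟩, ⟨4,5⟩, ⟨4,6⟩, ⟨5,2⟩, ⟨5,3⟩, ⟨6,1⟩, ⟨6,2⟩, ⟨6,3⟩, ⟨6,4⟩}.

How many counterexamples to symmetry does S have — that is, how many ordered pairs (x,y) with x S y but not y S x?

Enumerating: (0,1), (0,2), (0,5), (0,6), (1,5), (3,2), (4,0), (4,1), (4,5), (5,2), (6,1).

11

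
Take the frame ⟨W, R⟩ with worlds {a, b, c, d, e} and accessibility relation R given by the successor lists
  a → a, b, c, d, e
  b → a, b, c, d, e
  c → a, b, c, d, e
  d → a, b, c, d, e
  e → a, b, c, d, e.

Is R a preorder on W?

Yes

Reflexive: yes — every world is R-related to itself.
Transitive: yes — every two-step R-path is closed by a direct edge.
So R is a preorder.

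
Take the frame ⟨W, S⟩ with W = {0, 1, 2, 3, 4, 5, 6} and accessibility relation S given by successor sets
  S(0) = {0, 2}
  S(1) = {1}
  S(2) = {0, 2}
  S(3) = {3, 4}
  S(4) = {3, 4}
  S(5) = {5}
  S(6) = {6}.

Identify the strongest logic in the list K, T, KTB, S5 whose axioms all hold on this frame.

S5

Reflexive (axiom T): yes — every world is S-related to itself.
Symmetric (axiom B): yes — every pair in S has its reverse in S.
Euclidean (axiom 5): yes — any two successors of a common world are S-related.
So F validates K, T, KTB, S5. The strongest is S5.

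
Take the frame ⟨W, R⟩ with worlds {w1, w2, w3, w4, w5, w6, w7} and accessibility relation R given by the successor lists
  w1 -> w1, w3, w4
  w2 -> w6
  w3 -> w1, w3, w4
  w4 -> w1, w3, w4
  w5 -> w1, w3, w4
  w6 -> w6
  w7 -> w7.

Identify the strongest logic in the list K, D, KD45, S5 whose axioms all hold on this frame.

KD45

Serial (axiom D): yes — every world has a successor (e.g. w1 R w1).
Euclidean (axiom 5): yes — any two successors of a common world are R-related.
Transitive (axiom 4): yes — every two-step R-path is closed by a direct edge.
Reflexive (axiom T): no — w2 is not related to itself.
So F validates K, D, KD45; S5 would additionally require R to be reflexive. The strongest is KD45.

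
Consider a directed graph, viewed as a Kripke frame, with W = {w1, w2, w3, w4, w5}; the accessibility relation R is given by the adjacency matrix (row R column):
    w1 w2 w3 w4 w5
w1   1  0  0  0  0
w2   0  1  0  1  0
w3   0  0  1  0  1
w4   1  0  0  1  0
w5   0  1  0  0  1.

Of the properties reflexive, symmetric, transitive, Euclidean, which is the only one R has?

reflexive

Reflexive: yes — every world is R-related to itself.
Symmetric: no — w2 R w4 but not w4 R w2.
Transitive: no — w2 R w4 and w4 R w1, but not w2 R w1.
Euclidean: no — w2 R w4 and w2 R w2, but not w4 R w2.
Only reflexive holds.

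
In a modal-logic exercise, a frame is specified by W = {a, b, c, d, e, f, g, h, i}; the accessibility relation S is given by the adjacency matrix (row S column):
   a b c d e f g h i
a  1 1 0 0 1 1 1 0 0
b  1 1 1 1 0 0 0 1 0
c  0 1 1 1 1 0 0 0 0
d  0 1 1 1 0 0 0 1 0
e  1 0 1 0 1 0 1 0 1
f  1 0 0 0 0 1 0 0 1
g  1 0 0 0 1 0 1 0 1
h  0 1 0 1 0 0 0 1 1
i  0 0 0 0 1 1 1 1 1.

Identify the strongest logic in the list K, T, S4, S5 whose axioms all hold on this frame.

T

Reflexive (axiom T): yes — every world is S-related to itself.
Transitive (axiom 4): no — a S b and b S c, but not a S c.
Euclidean (axiom 5): no — a S b and a S e, but not b S e.
So F validates K, T; S4 would additionally require S to be transitive. The strongest is T.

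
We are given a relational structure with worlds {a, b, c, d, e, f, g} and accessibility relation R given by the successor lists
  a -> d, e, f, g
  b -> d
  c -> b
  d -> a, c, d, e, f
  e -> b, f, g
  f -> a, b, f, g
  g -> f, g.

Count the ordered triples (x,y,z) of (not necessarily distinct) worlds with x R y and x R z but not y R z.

Enumerating: (a,d,g), (a,e,d), (a,e,e), (a,f,d), (a,f,e), (a,g,d), (a,g,e), (c,b,b), (d,a,a), (d,a,c), (d,c,a), (d,c,c), … and 22 more.
Total: 34.

34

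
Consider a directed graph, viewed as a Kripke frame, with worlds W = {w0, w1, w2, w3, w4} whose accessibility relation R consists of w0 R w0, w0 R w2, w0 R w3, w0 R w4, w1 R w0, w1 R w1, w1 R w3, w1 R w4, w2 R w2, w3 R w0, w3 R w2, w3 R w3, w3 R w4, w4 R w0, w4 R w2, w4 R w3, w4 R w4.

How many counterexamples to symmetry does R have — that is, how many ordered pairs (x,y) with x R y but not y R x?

6

Enumerating: (w0,w2), (w1,w0), (w1,w3), (w1,w4), (w3,w2), (w4,w2).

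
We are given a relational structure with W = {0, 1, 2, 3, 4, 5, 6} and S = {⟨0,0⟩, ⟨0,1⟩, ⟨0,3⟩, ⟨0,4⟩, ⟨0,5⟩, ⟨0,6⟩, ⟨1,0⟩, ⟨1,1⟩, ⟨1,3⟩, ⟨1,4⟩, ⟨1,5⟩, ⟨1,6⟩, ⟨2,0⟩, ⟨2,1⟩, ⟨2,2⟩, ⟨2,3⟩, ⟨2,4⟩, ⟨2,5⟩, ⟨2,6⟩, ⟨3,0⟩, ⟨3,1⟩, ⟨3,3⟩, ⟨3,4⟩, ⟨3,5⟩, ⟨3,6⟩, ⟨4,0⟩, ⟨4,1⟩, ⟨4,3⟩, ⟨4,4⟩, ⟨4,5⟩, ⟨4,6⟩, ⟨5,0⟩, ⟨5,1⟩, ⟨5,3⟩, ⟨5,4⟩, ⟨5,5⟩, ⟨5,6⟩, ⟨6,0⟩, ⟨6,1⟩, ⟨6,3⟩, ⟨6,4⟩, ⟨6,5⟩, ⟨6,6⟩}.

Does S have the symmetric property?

No

Symmetric: no — 2 S 0 but not 0 S 2.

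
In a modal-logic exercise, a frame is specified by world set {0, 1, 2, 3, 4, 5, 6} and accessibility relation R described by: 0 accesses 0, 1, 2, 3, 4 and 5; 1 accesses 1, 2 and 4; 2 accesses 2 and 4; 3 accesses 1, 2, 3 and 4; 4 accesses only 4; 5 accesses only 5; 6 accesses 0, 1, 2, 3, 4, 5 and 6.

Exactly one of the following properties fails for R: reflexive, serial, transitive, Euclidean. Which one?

Reflexive: yes — every world is R-related to itself.
Serial: yes — every world has a successor (e.g. 0 R 0).
Transitive: yes — every two-step R-path is closed by a direct edge.
Euclidean: no — 0 R 1 and 0 R 3, but not 1 R 3.
Only Euclidean fails.

Euclidean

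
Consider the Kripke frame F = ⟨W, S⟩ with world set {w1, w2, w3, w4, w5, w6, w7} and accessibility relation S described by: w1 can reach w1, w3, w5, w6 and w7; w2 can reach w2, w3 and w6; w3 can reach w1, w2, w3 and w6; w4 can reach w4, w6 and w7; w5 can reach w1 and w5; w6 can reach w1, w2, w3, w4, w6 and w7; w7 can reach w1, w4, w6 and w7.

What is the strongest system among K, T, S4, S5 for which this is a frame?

T

Reflexive (axiom T): yes — every world is S-related to itself.
Transitive (axiom 4): no — w1 S w3 and w3 S w2, but not w1 S w2.
Euclidean (axiom 5): no — w1 S w3 and w1 S w5, but not w3 S w5.
So F validates K, T; S4 would additionally require S to be transitive. The strongest is T.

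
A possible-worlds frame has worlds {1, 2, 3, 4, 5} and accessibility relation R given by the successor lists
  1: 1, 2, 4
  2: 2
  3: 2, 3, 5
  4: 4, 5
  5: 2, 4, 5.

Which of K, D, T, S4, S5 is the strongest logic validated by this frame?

T

Serial (axiom D): yes — every world has a successor (e.g. 1 R 1).
Reflexive (axiom T): yes — every world is R-related to itself.
Transitive (axiom 4): no — 1 R 4 and 4 R 5, but not 1 R 5.
Euclidean (axiom 5): no — 1 R 2 and 1 R 4, but not 2 R 4.
So F validates K, D, T; S4 would additionally require R to be transitive. The strongest is T.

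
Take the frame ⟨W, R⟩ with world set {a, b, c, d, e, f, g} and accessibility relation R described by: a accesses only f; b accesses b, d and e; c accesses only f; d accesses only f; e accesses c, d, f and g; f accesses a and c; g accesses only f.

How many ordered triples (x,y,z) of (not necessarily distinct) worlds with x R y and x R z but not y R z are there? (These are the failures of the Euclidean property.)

Enumerating: (a,f,f), (b,d,b), (b,d,d), (b,d,e), (b,e,b), (b,e,e), (c,f,f), (d,f,f), (e,c,c), (e,c,d), (e,c,g), (e,d,c), … and 13 more.
Total: 25.

25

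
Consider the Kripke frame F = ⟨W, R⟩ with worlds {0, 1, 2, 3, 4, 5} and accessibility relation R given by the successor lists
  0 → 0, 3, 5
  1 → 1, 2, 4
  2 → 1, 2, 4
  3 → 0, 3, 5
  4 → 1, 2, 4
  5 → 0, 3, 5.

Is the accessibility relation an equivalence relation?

Reflexive: yes — every world is R-related to itself.
Symmetric: yes — every pair in R has its reverse in R.
Transitive: yes — every two-step R-path is closed by a direct edge.
So R is an equivalence relation.

Yes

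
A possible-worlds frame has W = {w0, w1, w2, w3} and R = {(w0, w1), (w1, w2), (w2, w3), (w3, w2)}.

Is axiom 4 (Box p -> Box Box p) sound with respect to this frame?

The schema 4 characterises exactly the transitive frames.
Transitive: no — w0 R w1 and w1 R w2, but not w0 R w2.

No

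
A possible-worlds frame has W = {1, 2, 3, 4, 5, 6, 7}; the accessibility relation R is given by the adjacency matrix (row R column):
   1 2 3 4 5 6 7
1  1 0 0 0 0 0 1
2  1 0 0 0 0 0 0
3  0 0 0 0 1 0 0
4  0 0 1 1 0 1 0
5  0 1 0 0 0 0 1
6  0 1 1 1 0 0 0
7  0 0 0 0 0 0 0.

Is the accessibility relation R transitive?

No

Transitive: no — 2 R 1 and 1 R 7, but not 2 R 7.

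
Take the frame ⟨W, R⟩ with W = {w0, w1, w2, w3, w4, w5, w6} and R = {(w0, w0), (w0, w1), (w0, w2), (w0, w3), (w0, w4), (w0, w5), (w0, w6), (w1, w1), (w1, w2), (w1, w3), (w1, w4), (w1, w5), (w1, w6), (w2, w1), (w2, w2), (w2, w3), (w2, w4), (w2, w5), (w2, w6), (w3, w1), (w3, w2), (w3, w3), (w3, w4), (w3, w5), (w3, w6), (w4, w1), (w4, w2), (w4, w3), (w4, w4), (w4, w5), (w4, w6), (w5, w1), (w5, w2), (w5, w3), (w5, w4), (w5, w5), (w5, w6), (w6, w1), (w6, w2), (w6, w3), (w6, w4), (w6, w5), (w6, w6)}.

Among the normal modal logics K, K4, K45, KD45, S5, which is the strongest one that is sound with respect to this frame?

Transitive (axiom 4): yes — every two-step R-path is closed by a direct edge.
Euclidean (axiom 5): no — w0 R w1 and w0 R w0, but not w1 R w0.
Serial (axiom D): yes — every world has a successor (e.g. w0 R w0).
Reflexive (axiom T): yes — every world is R-related to itself.
So F validates K, K4; K45 would additionally require R to be Euclidean. The strongest is K4.

K4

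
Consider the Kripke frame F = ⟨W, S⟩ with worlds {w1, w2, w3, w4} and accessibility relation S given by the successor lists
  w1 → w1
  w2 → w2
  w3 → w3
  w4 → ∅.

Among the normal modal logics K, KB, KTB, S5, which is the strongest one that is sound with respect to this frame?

KB

Symmetric (axiom B): yes — every pair in S has its reverse in S.
Reflexive (axiom T): no — w4 is not related to itself.
Euclidean (axiom 5): yes — any two successors of a common world are S-related.
So F validates K, KB; KTB would additionally require S to be reflexive. The strongest is KB.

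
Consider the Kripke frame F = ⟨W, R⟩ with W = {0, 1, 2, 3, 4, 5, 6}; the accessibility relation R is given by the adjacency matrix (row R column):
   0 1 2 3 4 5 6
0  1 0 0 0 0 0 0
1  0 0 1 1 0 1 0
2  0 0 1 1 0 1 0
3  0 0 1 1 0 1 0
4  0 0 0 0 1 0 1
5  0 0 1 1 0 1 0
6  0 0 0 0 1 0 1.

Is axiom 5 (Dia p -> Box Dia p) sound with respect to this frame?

Yes

The schema 5 characterises exactly the Euclidean frames.
Euclidean: yes — any two successors of a common world are R-related.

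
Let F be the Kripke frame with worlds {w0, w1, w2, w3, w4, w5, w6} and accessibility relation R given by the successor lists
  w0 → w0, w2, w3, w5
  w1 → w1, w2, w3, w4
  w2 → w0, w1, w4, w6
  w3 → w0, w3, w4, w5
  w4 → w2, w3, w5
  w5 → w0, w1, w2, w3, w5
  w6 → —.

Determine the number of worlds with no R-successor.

Enumerating: w6.

1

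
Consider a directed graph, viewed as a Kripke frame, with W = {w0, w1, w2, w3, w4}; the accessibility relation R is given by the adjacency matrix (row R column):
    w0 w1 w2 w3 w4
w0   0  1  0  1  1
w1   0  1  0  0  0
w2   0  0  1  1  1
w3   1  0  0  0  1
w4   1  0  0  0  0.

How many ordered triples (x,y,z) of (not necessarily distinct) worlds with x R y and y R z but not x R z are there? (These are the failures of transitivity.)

Enumerating: (w0,w3,w0), (w0,w4,w0), (w2,w3,w0), (w2,w4,w0), (w3,w0,w1), (w3,w0,w3), (w4,w0,w1), (w4,w0,w3), (w4,w0,w4).

9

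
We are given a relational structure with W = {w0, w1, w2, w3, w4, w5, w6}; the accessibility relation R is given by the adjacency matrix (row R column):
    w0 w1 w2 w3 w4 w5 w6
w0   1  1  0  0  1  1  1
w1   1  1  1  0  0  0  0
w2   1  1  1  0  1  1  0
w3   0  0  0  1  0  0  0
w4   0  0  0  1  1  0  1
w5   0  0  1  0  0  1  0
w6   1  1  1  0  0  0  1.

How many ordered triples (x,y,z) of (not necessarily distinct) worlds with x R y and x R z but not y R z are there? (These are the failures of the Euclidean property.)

30

Enumerating: (w0,w1,w4), (w0,w1,w5), (w0,w1,w6), (w0,w4,w0), (w0,w4,w1), (w0,w4,w5), (w0,w5,w0), (w0,w5,w1), (w0,w5,w4), (w0,w5,w6), (w0,w6,w4), (w0,w6,w5), … and 18 more.
Total: 30.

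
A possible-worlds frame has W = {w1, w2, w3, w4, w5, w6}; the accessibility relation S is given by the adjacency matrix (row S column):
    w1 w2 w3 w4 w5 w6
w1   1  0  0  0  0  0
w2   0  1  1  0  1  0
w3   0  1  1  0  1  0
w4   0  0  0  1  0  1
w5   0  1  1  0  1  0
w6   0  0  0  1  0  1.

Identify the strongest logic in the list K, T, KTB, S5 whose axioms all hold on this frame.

Reflexive (axiom T): yes — every world is S-related to itself.
Symmetric (axiom B): yes — every pair in S has its reverse in S.
Euclidean (axiom 5): yes — any two successors of a common world are S-related.
So F validates K, T, KTB, S5. The strongest is S5.

S5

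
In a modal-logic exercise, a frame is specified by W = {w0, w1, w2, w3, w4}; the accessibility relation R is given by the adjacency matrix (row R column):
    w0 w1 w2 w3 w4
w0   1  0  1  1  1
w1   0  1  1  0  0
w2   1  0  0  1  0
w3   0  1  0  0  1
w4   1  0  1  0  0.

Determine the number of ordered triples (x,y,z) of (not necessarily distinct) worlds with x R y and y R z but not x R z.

Enumerating: (w0,w3,w1), (w1,w2,w0), (w1,w2,w3), (w2,w0,w2), (w2,w0,w4), (w2,w3,w1), (w2,w3,w4), (w3,w1,w2), (w3,w4,w0), (w3,w4,w2), (w4,w0,w3), (w4,w0,w4), (w4,w2,w3).

13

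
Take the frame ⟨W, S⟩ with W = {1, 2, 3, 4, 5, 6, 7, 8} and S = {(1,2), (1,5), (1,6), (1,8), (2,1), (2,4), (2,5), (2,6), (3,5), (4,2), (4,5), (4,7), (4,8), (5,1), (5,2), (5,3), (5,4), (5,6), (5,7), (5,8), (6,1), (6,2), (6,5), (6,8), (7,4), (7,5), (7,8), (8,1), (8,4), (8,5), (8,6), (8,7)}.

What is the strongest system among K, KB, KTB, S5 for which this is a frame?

Symmetric (axiom B): yes — every pair in S has its reverse in S.
Reflexive (axiom T): no — 1 is not related to itself.
Euclidean (axiom 5): no — 1 S 2 and 1 S 8, but not 2 S 8.
So F validates K, KB; KTB would additionally require S to be reflexive. The strongest is KB.

KB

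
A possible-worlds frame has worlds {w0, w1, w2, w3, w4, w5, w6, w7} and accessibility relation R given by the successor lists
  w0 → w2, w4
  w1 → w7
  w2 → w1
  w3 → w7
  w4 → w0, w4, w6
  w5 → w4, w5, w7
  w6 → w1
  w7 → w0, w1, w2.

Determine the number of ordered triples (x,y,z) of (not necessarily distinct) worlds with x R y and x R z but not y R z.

24

Enumerating: (w0,w2,w2), (w0,w2,w4), (w0,w4,w2), (w1,w7,w7), (w2,w1,w1), (w3,w7,w7), (w4,w0,w0), (w4,w0,w6), (w4,w6,w0), (w4,w6,w4), (w4,w6,w6), (w5,w4,w5), … and 12 more.
Total: 24.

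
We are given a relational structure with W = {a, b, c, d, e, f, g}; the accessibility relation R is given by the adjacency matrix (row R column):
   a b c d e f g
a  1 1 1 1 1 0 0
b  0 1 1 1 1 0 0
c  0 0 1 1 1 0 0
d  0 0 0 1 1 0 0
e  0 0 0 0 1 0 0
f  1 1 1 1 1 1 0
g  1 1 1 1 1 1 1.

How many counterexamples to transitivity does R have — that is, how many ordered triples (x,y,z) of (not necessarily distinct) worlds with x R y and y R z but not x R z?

0

R is transitive; there are no such tuples.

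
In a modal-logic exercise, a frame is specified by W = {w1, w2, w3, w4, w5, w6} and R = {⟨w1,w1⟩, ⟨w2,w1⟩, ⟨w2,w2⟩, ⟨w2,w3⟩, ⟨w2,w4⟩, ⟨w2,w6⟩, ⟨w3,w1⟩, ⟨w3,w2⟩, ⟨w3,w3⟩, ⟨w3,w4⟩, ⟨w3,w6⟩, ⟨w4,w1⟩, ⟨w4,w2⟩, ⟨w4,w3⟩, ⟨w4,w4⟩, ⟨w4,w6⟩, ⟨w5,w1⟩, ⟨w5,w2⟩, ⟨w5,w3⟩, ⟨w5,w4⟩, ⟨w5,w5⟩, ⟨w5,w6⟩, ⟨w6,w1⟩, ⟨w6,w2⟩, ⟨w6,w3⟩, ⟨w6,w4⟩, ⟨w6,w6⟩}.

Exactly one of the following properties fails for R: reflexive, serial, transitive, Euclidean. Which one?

Euclidean

Reflexive: yes — every world is R-related to itself.
Serial: yes — every world has a successor (e.g. w1 R w1).
Transitive: yes — every two-step R-path is closed by a direct edge.
Euclidean: no — w2 R w1 and w2 R w3, but not w1 R w3.
Only Euclidean fails.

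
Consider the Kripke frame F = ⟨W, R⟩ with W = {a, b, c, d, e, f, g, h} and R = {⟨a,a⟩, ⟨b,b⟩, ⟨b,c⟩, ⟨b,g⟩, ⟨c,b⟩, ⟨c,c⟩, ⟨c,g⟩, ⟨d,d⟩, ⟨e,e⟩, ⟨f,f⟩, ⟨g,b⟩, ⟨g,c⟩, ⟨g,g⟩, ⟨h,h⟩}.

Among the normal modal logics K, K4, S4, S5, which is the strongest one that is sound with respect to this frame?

Transitive (axiom 4): yes — every two-step R-path is closed by a direct edge.
Reflexive (axiom T): yes — every world is R-related to itself.
Euclidean (axiom 5): yes — any two successors of a common world are R-related.
So F validates K, K4, S4, S5. The strongest is S5.

S5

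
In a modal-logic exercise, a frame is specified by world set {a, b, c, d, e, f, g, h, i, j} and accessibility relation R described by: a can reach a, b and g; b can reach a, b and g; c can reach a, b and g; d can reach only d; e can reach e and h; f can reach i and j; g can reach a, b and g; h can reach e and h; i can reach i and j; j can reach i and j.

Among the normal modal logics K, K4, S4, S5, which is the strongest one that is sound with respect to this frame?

Transitive (axiom 4): yes — every two-step R-path is closed by a direct edge.
Reflexive (axiom T): no — c is not related to itself.
Euclidean (axiom 5): yes — any two successors of a common world are R-related.
So F validates K, K4; S4 would additionally require R to be reflexive. The strongest is K4.

K4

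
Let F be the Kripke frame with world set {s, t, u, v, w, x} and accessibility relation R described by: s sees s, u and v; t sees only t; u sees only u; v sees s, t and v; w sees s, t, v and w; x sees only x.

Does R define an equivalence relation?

No

Reflexive: yes — every world is R-related to itself.
Symmetric: no — s R u but not u R s.
Transitive: no — s R v and v R t, but not s R t.
So R is not an equivalence relation.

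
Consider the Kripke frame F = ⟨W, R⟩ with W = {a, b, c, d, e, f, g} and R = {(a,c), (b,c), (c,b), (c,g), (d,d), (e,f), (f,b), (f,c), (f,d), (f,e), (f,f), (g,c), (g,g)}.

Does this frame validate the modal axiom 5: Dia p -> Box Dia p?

By correspondence theory, 5 is valid on a frame iff R is Euclidean.
Euclidean: no — c R b and c R g, but not b R g.

No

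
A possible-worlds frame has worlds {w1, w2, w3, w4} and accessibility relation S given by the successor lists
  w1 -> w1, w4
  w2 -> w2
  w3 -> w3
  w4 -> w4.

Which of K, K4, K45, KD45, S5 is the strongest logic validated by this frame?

Transitive (axiom 4): yes — every two-step S-path is closed by a direct edge.
Euclidean (axiom 5): no — w1 S w4 and w1 S w1, but not w4 S w1.
Serial (axiom D): yes — every world has a successor (e.g. w1 S w1).
Reflexive (axiom T): yes — every world is S-related to itself.
So F validates K, K4; K45 would additionally require S to be Euclidean. The strongest is K4.

K4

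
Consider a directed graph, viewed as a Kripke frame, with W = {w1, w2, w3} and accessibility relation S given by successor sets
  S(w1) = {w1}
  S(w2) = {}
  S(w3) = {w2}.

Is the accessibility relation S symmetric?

Symmetric: no — w3 S w2 but not w2 S w3.

No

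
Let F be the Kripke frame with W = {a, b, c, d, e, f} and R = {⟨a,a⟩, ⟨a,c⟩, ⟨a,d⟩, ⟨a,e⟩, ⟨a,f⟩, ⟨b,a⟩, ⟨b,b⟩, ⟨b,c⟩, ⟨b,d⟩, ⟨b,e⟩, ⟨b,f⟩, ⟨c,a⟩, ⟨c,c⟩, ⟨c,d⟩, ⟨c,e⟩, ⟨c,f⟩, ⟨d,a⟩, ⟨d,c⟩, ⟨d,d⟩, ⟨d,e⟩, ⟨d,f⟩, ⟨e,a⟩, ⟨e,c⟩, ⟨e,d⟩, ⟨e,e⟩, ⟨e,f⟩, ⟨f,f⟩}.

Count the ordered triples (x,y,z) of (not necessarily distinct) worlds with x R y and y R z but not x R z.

0

R is transitive; there are no such tuples.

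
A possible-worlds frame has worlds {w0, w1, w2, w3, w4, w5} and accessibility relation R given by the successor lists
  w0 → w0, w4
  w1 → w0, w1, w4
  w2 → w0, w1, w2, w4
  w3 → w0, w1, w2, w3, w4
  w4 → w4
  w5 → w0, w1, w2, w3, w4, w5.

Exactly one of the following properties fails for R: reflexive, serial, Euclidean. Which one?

Euclidean

Reflexive: yes — every world is R-related to itself.
Serial: yes — every world has a successor (e.g. w0 R w0).
Euclidean: no — w1 R w4 and w1 R w0, but not w4 R w0.
Only Euclidean fails.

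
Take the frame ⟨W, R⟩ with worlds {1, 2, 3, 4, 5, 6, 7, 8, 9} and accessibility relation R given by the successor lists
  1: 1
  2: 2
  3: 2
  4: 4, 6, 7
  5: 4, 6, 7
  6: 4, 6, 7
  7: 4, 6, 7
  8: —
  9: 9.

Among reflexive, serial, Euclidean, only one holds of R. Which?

Euclidean

Reflexive: no — 3 is not related to itself.
Serial: no — 8 has no R-successor.
Euclidean: yes — any two successors of a common world are R-related.
Only Euclidean holds.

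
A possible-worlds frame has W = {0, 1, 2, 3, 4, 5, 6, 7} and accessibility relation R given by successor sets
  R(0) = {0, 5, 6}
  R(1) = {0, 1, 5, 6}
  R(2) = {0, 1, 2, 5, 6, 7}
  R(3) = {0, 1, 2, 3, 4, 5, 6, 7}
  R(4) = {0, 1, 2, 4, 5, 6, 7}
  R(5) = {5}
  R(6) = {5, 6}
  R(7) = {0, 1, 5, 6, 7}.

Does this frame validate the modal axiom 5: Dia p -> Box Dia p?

The schema 5 characterises exactly the Euclidean frames.
Euclidean: no — 0 R 5 and 0 R 6, but not 5 R 6.

No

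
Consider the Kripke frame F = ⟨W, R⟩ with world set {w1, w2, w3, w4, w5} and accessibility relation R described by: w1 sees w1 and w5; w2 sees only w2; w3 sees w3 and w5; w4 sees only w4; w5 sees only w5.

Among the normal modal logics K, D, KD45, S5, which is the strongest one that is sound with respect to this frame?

Serial (axiom D): yes — every world has a successor (e.g. w1 R w1).
Euclidean (axiom 5): no — w1 R w5 and w1 R w1, but not w5 R w1.
Transitive (axiom 4): yes — every two-step R-path is closed by a direct edge.
Reflexive (axiom T): yes — every world is R-related to itself.
So F validates K, D; KD45 would additionally require R to be Euclidean. The strongest is D.

D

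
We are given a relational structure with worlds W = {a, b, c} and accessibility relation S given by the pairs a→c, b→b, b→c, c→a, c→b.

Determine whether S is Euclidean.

No

Euclidean: no — c S a and c S b, but not a S b.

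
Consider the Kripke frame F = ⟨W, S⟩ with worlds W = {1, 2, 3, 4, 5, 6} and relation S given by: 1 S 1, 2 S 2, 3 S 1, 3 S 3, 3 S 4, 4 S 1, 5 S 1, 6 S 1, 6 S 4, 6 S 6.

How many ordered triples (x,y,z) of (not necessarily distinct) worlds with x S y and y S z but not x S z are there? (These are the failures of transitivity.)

0

S is transitive; there are no such tuples.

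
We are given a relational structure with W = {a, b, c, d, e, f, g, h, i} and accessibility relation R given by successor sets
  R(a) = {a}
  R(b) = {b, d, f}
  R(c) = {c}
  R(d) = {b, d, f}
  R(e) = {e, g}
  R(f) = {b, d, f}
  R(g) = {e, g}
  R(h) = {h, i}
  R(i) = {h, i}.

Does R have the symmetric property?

Symmetric: yes — every pair in R has its reverse in R.

Yes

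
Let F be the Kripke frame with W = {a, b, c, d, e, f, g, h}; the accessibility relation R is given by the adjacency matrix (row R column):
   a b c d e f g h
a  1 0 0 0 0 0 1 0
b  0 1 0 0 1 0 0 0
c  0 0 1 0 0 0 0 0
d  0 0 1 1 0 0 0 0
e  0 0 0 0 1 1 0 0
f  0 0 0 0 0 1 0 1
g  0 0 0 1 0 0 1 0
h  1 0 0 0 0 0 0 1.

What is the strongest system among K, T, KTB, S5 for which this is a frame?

Reflexive (axiom T): yes — every world is R-related to itself.
Symmetric (axiom B): no — a R g but not g R a.
Euclidean (axiom 5): no — a R g and a R a, but not g R a.
So F validates K, T; KTB would additionally require R to be symmetric. The strongest is T.

T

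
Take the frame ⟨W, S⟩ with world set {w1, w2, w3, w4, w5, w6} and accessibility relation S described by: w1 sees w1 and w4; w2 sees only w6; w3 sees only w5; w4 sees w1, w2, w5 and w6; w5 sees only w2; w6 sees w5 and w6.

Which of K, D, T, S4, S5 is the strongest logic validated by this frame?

D

Serial (axiom D): yes — every world has a successor (e.g. w1 S w1).
Reflexive (axiom T): no — w2 is not related to itself.
Transitive (axiom 4): no — w1 S w4 and w4 S w2, but not w1 S w2.
Euclidean (axiom 5): no — w4 S w1 and w4 S w2, but not w1 S w2.
So F validates K, D; T would additionally require S to be reflexive. The strongest is D.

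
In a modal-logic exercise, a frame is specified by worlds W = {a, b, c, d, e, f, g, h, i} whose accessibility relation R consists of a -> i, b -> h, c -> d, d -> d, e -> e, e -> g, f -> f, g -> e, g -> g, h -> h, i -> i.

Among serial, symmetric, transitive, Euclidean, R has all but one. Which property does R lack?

Serial: yes — every world has a successor (e.g. a R i).
Symmetric: no — a R i but not i R a.
Transitive: yes — every two-step R-path is closed by a direct edge.
Euclidean: yes — any two successors of a common world are R-related.
Only symmetric fails.

symmetric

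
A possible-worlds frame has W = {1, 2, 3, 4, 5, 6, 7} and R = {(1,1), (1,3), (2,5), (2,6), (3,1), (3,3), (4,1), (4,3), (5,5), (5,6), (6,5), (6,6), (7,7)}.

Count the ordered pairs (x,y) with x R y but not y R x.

Enumerating: (2,5), (2,6), (4,1), (4,3).

4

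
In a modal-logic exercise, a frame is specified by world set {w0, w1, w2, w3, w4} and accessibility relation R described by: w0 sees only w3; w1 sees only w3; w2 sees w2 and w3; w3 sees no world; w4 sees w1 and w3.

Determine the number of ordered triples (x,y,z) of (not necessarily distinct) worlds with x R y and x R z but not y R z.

Enumerating: (w0,w3,w3), (w1,w3,w3), (w2,w3,w2), (w2,w3,w3), (w4,w1,w1), (w4,w3,w1), (w4,w3,w3).

7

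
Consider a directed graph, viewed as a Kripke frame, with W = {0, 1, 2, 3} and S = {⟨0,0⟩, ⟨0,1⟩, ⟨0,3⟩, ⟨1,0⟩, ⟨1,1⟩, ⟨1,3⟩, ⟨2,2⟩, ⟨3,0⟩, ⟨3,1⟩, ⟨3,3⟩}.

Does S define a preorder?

Reflexive: yes — every world is S-related to itself.
Transitive: yes — every two-step S-path is closed by a direct edge.
So S is a preorder.

Yes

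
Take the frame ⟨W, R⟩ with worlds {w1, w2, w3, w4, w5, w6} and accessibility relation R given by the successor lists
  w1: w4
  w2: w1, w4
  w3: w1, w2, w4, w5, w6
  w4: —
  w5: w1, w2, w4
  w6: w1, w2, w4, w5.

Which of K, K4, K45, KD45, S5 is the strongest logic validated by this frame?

K4

Transitive (axiom 4): yes — every two-step R-path is closed by a direct edge.
Euclidean (axiom 5): no — w2 R w4 and w2 R w1, but not w4 R w1.
Serial (axiom D): no — w4 has no R-successor.
Reflexive (axiom T): no — w1 is not related to itself.
So F validates K, K4; K45 would additionally require R to be Euclidean. The strongest is K4.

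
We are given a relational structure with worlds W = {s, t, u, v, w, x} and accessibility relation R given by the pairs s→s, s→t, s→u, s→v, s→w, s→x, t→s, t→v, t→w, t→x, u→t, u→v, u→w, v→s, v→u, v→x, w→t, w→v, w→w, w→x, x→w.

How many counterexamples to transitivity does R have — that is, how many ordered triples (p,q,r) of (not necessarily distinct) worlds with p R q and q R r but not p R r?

23

Enumerating: (t,s,t), (t,s,u), (t,v,u), (t,w,t), (u,t,s), (u,t,x), (u,v,s), (u,v,u), (u,v,x), (u,w,x), (v,s,t), (v,s,v), … and 11 more.
Total: 23.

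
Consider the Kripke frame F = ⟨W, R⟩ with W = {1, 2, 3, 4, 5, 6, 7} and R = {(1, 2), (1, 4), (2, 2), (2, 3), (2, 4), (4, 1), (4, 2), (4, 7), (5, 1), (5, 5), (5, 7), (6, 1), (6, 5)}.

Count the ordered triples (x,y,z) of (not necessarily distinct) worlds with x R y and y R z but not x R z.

Enumerating: (1,2,3), (1,4,1), (1,4,7), (2,4,1), (2,4,7), (4,1,4), (4,2,3), (4,2,4), (5,1,2), (5,1,4), (6,1,2), (6,1,4), (6,5,7).

13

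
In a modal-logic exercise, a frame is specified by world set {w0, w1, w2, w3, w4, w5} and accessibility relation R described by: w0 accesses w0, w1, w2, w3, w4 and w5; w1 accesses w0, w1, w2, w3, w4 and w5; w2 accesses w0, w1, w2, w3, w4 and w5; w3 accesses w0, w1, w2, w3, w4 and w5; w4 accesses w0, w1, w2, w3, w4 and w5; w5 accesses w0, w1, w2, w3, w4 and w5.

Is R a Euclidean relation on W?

Euclidean: yes — any two successors of a common world are R-related.

Yes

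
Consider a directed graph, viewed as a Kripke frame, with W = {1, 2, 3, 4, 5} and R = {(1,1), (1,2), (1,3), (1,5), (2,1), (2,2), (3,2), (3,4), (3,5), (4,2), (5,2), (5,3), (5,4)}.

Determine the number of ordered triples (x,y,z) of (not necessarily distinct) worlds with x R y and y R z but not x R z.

Enumerating: (1,3,4), (1,5,4), (2,1,3), (2,1,5), (3,2,1), (3,5,3), (4,2,1), (5,2,1), (5,3,5).

9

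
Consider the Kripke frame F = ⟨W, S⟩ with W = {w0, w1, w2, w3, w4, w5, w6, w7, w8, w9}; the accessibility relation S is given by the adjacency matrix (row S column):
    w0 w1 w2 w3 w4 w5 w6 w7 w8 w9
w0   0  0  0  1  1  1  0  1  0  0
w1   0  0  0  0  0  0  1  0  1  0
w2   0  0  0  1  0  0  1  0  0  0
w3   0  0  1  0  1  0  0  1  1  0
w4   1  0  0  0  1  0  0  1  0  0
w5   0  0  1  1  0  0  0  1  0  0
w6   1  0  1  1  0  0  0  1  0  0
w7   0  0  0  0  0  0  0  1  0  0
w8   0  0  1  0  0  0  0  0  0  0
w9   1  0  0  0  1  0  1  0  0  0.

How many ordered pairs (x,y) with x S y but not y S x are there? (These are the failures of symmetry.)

19

Enumerating: (w0,w3), (w0,w5), (w0,w7), (w1,w6), (w1,w8), (w3,w4), (w3,w7), (w3,w8), (w4,w7), (w5,w2), (w5,w3), (w5,w7), … and 7 more.
Total: 19.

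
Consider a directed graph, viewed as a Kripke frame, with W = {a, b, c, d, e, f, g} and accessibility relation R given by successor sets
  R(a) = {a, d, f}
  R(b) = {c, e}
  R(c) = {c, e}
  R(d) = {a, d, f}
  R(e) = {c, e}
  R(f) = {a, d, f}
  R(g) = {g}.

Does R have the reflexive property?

Reflexive: no — b is not related to itself.

No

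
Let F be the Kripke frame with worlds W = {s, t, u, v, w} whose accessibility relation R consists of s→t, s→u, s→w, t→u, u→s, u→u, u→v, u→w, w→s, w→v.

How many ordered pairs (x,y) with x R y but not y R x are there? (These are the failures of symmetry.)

5

Enumerating: (s,t), (t,u), (u,v), (u,w), (w,v).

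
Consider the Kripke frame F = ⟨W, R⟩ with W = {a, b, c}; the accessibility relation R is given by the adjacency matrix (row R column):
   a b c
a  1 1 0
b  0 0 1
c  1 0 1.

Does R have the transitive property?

No

Transitive: no — a R b and b R c, but not a R c.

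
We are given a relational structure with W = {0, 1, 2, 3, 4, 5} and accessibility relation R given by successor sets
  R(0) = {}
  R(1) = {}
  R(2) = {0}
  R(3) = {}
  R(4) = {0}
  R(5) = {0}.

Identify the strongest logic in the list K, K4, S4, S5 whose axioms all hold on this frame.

K4

Transitive (axiom 4): yes — every two-step R-path is closed by a direct edge.
Reflexive (axiom T): no — 0 is not related to itself.
Euclidean (axiom 5): no — 2 R 0 and 2 R 0, but not 0 R 0.
So F validates K, K4; S4 would additionally require R to be reflexive. The strongest is K4.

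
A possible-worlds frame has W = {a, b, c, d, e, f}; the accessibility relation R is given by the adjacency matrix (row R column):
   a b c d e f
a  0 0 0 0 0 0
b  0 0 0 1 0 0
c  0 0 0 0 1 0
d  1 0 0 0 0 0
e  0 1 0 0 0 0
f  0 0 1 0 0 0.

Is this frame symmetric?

Symmetric: no — b R d but not d R b.

No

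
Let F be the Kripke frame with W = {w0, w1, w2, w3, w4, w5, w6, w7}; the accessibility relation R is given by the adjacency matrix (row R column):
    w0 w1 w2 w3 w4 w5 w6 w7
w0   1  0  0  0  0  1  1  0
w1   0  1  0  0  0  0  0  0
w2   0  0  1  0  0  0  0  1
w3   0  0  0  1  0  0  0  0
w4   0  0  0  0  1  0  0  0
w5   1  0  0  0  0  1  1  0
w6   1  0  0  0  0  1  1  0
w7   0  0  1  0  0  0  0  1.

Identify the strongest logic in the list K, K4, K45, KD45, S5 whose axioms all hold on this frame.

S5

Transitive (axiom 4): yes — every two-step R-path is closed by a direct edge.
Euclidean (axiom 5): yes — any two successors of a common world are R-related.
Serial (axiom D): yes — every world has a successor (e.g. w0 R w0).
Reflexive (axiom T): yes — every world is R-related to itself.
So F validates K, K4, K45, KD45, S5. The strongest is S5.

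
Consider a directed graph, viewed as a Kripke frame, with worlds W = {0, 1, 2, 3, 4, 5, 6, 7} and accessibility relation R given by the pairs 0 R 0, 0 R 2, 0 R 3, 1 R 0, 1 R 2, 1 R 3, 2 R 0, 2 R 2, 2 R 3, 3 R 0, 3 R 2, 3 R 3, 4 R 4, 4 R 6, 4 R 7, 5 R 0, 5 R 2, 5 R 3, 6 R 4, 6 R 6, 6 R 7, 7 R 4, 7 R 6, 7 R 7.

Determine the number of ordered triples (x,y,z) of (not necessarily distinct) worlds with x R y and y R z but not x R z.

R is transitive; there are no such tuples.

0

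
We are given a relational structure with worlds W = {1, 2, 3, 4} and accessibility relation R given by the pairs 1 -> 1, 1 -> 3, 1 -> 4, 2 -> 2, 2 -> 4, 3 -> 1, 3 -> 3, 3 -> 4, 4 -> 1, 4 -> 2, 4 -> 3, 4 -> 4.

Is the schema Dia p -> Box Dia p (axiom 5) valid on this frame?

The schema 5 characterises exactly the Euclidean frames.
Euclidean: no — 4 R 1 and 4 R 2, but not 1 R 2.

No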